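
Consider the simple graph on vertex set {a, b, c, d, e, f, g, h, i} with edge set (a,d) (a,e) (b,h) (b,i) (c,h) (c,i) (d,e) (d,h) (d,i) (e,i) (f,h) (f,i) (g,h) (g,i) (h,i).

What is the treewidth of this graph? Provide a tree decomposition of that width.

Treewidth 2.
Bags: B1 = {f, h, i}  B2 = {c, h, i}  B3 = {b, h, i}  B4 = {d, h, i}  B5 = {d, e, i}  B6 = {a, d, e}  B7 = {g, h, i}
Tree: B1–B2, B1–B3, B1–B4, B4–B5, B5–B6, B1–B7

The largest bag has 3 vertices, giving width 2; this decomposition certifies tw(G) ≤ 2. For the lower bound, the 3 vertices {a, d, e} are pairwise adjacent, and any tree decomposition puts a clique entirely inside one bag — forcing width ≥ 2. Combining the bounds, tw(G) = 2.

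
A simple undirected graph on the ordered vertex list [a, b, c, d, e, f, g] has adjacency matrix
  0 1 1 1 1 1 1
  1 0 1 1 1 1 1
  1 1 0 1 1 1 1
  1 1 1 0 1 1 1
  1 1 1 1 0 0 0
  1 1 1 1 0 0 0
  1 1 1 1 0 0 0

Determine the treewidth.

4

A width-4 tree decomposition is:
Bags: B1 = {a, b, c, d, g}  B2 = {a, b, c, d, e}  B3 = {a, b, c, d, f}
Tree: B1–B2, B1–B3
The largest bag has 5 vertices, giving width 4; this decomposition certifies tw(G) ≤ 4. For the lower bound, the 5 vertices {a, b, c, d, g} are pairwise adjacent, and any tree decomposition puts a clique entirely inside one bag — forcing width ≥ 4. The upper and lower bounds meet at 4, so that is the treewidth.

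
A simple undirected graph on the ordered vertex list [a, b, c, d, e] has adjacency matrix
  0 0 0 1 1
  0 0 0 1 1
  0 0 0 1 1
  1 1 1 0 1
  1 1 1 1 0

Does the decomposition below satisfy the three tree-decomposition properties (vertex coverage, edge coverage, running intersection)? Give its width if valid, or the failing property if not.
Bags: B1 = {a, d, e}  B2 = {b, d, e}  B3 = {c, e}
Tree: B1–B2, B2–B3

No — edge (d,c) lies in no bag.

A tree decomposition must satisfy three properties: every vertex lies in some bag; for every edge, both endpoints lie together in some bag; and for every vertex, the bags containing it form a connected subtree. Here edge (d,c) lies in no bag, so the decomposition is invalid.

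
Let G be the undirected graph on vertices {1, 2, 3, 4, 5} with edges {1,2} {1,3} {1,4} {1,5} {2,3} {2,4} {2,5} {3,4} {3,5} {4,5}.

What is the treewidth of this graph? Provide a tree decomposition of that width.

Treewidth 4.
Bags: B1 = {1, 2, 3, 4, 5}
Tree: (single bag)

A single bag containing all 5 vertices is trivially a valid decomposition of width 4. For the lower bound, the 5 vertices {1, 2, 3, 4, 5} are pairwise adjacent, and any tree decomposition puts a clique entirely inside one bag — forcing width ≥ 4. The upper and lower bounds meet at 4, so that is the treewidth.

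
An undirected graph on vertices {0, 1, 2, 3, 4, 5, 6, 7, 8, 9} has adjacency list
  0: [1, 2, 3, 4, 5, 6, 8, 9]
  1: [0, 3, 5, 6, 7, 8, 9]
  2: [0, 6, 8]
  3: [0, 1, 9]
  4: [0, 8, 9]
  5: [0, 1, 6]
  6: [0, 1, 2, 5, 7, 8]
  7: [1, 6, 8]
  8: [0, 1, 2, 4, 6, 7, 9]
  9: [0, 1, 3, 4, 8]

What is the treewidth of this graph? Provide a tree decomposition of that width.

Treewidth 3.
One such decomposition:
Bags: B1 = {0, 1, 6, 8}  B2 = {0, 2, 6, 8}  B3 = {1, 6, 7, 8}  B4 = {0, 1, 8, 9}  B5 = {0, 1, 5, 6}  B6 = {0, 1, 3, 9}  B7 = {0, 4, 8, 9}
Tree: B1–B2, B1–B3, B1–B4, B1–B5, B4–B6, B4–B7

The largest bag has 4 vertices, giving width 3; this decomposition certifies tw(G) ≤ 3. On the other hand G contains the 4-clique {0, 1, 8, 9}. A clique must lie in a single bag of any decomposition, so no decomposition can have width below 3. Therefore the treewidth is 3.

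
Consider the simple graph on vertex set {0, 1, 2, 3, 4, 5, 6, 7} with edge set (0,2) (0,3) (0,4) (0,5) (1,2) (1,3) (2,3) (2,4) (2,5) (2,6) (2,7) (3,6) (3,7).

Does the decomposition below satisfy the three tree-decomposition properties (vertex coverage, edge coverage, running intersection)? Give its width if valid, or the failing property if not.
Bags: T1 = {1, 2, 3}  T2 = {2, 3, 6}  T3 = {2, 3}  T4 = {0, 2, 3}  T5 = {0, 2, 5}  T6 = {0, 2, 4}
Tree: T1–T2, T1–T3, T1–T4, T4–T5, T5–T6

No — vertex 7 appears in no bag.

A tree decomposition must satisfy three properties: every vertex lies in some bag; for every edge, both endpoints lie together in some bag; and for every vertex, the bags containing it form a connected subtree. Here vertex 7 appears in no bag, so the decomposition is invalid.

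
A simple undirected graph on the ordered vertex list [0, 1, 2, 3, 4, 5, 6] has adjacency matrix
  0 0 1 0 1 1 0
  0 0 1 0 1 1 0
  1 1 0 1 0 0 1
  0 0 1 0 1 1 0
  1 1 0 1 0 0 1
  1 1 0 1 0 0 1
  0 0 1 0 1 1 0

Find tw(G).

A width-3 tree decomposition is:
Bags: B1 = {2, 4, 5, 6}  B2 = {1, 2, 4, 5}  B3 = {2, 3, 4, 5}  B4 = {0, 2, 4, 5}
Tree: B1–B2, B2–B3, B3–B4
The largest bag has 4 vertices, giving width 3; this decomposition certifies tw(G) ≤ 3. For the lower bound: the 4 vertex sets {5,6}, {1,2}, {4}, {3} are disjoint, each induces a connected subgraph, and every pair is joined by at least one edge of G. Contracting each set to a single vertex therefore yields K_{4} as a minor, and since treewidth is minor-monotone, tw(G) ≥ tw(K_{4}) = 3. Hence tw(G) = 3 exactly.

3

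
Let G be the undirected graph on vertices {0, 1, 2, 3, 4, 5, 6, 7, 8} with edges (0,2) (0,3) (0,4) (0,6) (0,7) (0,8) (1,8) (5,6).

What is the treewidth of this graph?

A width-1 tree decomposition is:
Bags: B1 = {0, 8}  B2 = {0, 6}  B3 = {5, 6}  B4 = {0, 4}  B5 = {0, 2}  B6 = {0, 7}  B7 = {1, 8}  B8 = {0, 3}
Tree: B1–B2, B2–B3, B2–B4, B1–B5, B2–B6, B1–B7, B4–B8
Every bag has size at most 2, so the width is 2 − 1 = 1 and tw(G) ≤ 1. Any graph with an edge has treewidth ≥ 1, and G has the edge 8–0. The upper and lower bounds meet at 1, so that is the treewidth.

1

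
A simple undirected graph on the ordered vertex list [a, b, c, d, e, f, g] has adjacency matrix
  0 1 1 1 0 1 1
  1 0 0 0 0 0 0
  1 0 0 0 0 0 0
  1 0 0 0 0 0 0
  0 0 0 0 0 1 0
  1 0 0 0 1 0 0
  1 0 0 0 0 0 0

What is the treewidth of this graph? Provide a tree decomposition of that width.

Each bag holds 2 vertices, so the decomposition has width 1, which upper-bounds the treewidth. Since G has at least one edge (e.g. f–a), it is not an edgeless graph, so tw(G) ≥ 1. Therefore the treewidth is 1.

Treewidth 1.
Bags: B1 = {a, f}  B2 = {a, d}  B3 = {a, c}  B4 = {a, b}  B5 = {e, f}  B6 = {a, g}
Tree: B1–B2, B2–B3, B1–B4, B1–B5, B2–B6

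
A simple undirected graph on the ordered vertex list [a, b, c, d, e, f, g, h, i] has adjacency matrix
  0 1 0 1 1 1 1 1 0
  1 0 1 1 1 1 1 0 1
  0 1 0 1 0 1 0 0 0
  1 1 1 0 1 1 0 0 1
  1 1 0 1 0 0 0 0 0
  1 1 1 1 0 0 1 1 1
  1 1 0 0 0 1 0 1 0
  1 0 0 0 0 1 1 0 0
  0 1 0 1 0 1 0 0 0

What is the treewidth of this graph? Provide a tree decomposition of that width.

The largest bag has 4 vertices, giving width 3; this decomposition certifies tw(G) ≤ 3. On the other hand G contains the 4-clique {a, b, d, e}. A clique must lie in a single bag of any decomposition, so no decomposition can have width below 3. Hence tw(G) = 3 exactly.

Treewidth 3.
One optimal decomposition is:
Bags: B1 = {a, b, f, g}  B2 = {a, b, d, f}  B3 = {b, c, d, f}  B4 = {a, b, d, e}  B5 = {b, d, f, i}  B6 = {a, f, g, h}
Tree: B1–B2, B2–B3, B2–B4, B3–B5, B1–B6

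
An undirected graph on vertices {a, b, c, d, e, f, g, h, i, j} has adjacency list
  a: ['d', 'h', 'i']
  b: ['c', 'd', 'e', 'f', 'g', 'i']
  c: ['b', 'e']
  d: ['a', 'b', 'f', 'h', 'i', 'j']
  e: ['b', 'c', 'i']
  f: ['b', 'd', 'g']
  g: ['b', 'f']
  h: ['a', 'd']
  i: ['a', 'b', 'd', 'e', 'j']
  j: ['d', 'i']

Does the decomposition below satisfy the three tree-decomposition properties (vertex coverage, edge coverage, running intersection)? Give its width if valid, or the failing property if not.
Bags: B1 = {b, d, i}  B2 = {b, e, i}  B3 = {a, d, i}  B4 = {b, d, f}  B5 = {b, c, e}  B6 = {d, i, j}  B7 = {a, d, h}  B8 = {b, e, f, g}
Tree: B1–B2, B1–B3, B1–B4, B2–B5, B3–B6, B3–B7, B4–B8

No — bags containing vertex e are not connected in the tree.

A tree decomposition must satisfy three properties: every vertex lies in some bag; for every edge, both endpoints lie together in some bag; and for every vertex, the bags containing it form a connected subtree. Here bags containing vertex e are not connected in the tree, so the decomposition is invalid.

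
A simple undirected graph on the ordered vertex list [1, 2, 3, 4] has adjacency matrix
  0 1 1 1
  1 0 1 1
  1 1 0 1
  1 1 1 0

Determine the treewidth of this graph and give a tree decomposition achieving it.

Treewidth 3.
One optimal decomposition is:
Bags: B1 = {1, 2, 3, 4}
Tree: (single bag)

With just one bag of size 4, the width is 4 − 1 = 3, so tw(G) ≤ 3. For the lower bound, the 4 vertices {1, 2, 3, 4} are pairwise adjacent, and any tree decomposition puts a clique entirely inside one bag — forcing width ≥ 3. Hence tw(G) = 3 exactly.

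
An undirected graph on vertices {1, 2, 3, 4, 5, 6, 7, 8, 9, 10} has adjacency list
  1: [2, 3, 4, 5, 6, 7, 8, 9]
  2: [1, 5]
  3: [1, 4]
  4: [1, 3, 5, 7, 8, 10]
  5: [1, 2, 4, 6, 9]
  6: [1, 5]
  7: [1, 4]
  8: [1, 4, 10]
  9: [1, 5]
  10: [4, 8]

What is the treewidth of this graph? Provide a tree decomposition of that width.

Treewidth 2.
One such decomposition:
Bags: B1 = {1, 4, 8}  B2 = {1, 4, 5}  B3 = {4, 8, 10}  B4 = {1, 5, 6}  B5 = {1, 4, 7}  B6 = {1, 2, 5}  B7 = {1, 3, 4}  B8 = {1, 5, 9}
Tree: B1–B2, B1–B3, B2–B4, B2–B5, B2–B6, B5–B7, B6–B8

Every bag has size at most 3, so the width is 3 − 1 = 2 and tw(G) ≤ 2. For the lower bound, the 3 vertices {1, 5, 9} are pairwise adjacent, and any tree decomposition puts a clique entirely inside one bag — forcing width ≥ 2. Therefore the treewidth is 2.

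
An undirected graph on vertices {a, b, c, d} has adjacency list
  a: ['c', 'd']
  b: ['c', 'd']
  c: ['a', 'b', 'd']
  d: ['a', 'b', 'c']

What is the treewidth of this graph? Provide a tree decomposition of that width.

Treewidth 2.
Bags: B1 = {b, c, d}  B2 = {a, c, d}
Tree: B1–B2

Every bag has size at most 3, so the width is 3 − 1 = 2 and tw(G) ≤ 2. For the lower bound, the 3 vertices {a, c, d} are pairwise adjacent, and any tree decomposition puts a clique entirely inside one bag — forcing width ≥ 2. Therefore the treewidth is 2.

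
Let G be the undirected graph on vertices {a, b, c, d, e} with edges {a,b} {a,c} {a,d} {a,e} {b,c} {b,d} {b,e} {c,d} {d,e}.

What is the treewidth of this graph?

A width-3 tree decomposition is:
Bags: B1 = {a, b, d, e}  B2 = {a, b, c, d}
Tree: B1–B2
The largest bag has 4 vertices, giving width 3; this decomposition certifies tw(G) ≤ 3. Conversely, {a, b, d, e} is a clique of size 4, and the vertices of any clique must share a bag in every tree decomposition; so some bag has ≥ 4 vertices and tw(G) ≥ 3. Therefore the treewidth is 3.

3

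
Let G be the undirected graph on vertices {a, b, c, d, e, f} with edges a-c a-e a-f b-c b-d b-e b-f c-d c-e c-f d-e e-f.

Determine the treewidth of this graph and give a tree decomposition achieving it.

Each bag holds 4 vertices, so the decomposition has width 3, which upper-bounds the treewidth. On the other hand G contains the 4-clique {b, c, d, e}. A clique must lie in a single bag of any decomposition, so no decomposition can have width below 3. The upper and lower bounds meet at 3, so that is the treewidth.

Treewidth 3.
One optimal decomposition is:
Bags: B1 = {b, c, e, f}  B2 = {b, c, d, e}  B3 = {a, c, e, f}
Tree: B1–B2, B1–B3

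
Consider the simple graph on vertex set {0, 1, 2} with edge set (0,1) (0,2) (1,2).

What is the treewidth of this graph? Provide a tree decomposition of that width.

Treewidth 2.
One such decomposition:
Bags: B1 = {0, 1, 2}
Tree: (single bag)

With just one bag of size 3, the width is 3 − 1 = 2, so tw(G) ≤ 2. On the other hand G contains the 3-clique {0, 1, 2}. A clique must lie in a single bag of any decomposition, so no decomposition can have width below 2. Combining the bounds, tw(G) = 2.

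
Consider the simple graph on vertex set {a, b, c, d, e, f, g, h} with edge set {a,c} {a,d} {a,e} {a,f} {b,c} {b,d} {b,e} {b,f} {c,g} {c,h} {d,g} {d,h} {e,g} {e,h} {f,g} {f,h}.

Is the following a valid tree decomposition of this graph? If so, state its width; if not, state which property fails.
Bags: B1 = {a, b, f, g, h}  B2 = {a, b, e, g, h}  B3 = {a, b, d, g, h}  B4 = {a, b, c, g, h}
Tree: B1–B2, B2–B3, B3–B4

Vertex coverage: the bags together contain {a, b, c, d, e, f, g, h}, the full vertex set. Edge coverage: each edge of G has both endpoints in at least one bag. Running intersection: for every vertex, the bags containing it form a connected subtree. All three properties hold, so this is a valid tree decomposition of width max|bag| − 1 = 4, and hence tw(G) ≤ 4.

Yes; width 4.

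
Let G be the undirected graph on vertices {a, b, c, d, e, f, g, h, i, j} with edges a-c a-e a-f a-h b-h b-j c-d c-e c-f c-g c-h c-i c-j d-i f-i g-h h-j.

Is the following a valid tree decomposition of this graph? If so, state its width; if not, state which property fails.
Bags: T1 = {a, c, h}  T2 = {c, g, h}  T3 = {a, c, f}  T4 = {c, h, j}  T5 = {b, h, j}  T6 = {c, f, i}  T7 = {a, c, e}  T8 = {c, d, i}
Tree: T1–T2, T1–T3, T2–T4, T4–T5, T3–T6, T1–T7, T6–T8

Yes; width 2.

Checking the three conditions: (i) the bags cover all of {a, b, c, d, e, f, g, h, i, j}; (ii) for each edge, some bag contains both endpoints; (iii) the bags containing any fixed vertex form a subtree. All hold, so the decomposition is valid with width 3 − 1 = 2.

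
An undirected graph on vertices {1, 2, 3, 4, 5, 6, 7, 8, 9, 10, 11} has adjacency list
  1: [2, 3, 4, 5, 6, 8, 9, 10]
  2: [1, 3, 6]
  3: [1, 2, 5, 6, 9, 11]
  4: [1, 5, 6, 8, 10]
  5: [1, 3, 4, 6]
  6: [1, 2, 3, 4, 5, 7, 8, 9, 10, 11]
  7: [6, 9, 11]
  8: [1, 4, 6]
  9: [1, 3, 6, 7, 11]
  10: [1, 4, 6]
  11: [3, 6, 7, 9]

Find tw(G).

3

A width-3 tree decomposition is:
Bags: B1 = {1, 4, 5, 6}  B2 = {1, 3, 5, 6}  B3 = {1, 3, 6, 9}  B4 = {1, 2, 3, 6}  B5 = {1, 4, 6, 10}  B6 = {1, 4, 6, 8}  B7 = {3, 6, 9, 11}  B8 = {6, 7, 9, 11}
Tree: B1–B2, B2–B3, B3–B4, B1–B5, B5–B6, B3–B7, B7–B8
Every bag has size at most 4, so the width is 4 − 1 = 3 and tw(G) ≤ 3. On the other hand G contains the 4-clique {1, 4, 6, 8}. A clique must lie in a single bag of any decomposition, so no decomposition can have width below 3. Therefore the treewidth is 3.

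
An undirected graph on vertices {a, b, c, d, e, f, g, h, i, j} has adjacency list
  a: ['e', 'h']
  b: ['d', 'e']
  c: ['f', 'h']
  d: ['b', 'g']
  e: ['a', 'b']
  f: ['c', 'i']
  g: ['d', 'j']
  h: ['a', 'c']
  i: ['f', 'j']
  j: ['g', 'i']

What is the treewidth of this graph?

2

A width-2 tree decomposition is:
Bags: B1 = {f, i, j}  B2 = {c, f, j}  B3 = {c, h, j}  B4 = {a, h, j}  B5 = {a, e, j}  B6 = {b, e, j}  B7 = {b, d, j}  B8 = {d, g, j}
Tree: B1–B2, B2–B3, B3–B4, B4–B5, B5–B6, B6–B7, B7–B8
Every bag has size at most 3, so the width is 3 − 1 = 2 and tw(G) ≤ 2. For the lower bound, G contains the cycle j–i–f–c–h–a–e–b–d–g–j, so G is not a forest; only forests have treewidth ≤ 1, hence tw(G) ≥ 2. Hence tw(G) = 2 exactly.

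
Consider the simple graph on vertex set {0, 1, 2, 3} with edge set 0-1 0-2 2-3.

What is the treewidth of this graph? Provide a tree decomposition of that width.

Treewidth 1.
One such decomposition:
Bags: B1 = {0, 1}  B2 = {0, 2}  B3 = {2, 3}
Tree: B1–B2, B2–B3

Every bag has size at most 2, so the width is 2 − 1 = 1 and tw(G) ≤ 1. Since G has at least one edge (e.g. 1–0), it is not an edgeless graph, so tw(G) ≥ 1. Combining the bounds, tw(G) = 1.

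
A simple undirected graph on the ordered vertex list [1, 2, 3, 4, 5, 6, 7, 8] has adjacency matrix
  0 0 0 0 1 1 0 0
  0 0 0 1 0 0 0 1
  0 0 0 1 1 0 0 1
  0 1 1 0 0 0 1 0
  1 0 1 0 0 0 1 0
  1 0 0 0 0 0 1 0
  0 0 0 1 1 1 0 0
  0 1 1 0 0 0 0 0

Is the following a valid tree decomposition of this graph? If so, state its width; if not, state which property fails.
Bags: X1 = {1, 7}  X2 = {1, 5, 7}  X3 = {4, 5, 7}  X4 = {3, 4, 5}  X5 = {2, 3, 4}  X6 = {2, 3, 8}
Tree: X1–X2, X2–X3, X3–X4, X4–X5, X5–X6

A tree decomposition must satisfy three properties: every vertex lies in some bag; for every edge, both endpoints lie together in some bag; and for every vertex, the bags containing it form a connected subtree. Here vertex 6 appears in no bag, so the decomposition is invalid.

No — vertex 6 appears in no bag.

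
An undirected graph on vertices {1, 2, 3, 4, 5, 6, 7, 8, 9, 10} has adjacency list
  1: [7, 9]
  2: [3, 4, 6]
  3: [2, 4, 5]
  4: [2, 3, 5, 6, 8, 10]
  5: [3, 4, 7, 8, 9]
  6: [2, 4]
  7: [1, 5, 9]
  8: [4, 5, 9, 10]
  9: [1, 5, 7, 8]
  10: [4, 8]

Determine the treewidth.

A width-2 tree decomposition is:
Bags: B1 = {4, 5, 8}  B2 = {3, 4, 5}  B3 = {5, 8, 9}  B4 = {2, 3, 4}  B5 = {2, 4, 6}  B6 = {5, 7, 9}  B7 = {4, 8, 10}  B8 = {1, 7, 9}
Tree: B1–B2, B1–B3, B2–B4, B4–B5, B3–B6, B1–B7, B6–B8
Every bag has size at most 3, so the width is 3 − 1 = 2 and tw(G) ≤ 2. Conversely, {1, 7, 9} is a clique of size 3, and the vertices of any clique must share a bag in every tree decomposition; so some bag has ≥ 3 vertices and tw(G) ≥ 2. Hence tw(G) = 2 exactly.

2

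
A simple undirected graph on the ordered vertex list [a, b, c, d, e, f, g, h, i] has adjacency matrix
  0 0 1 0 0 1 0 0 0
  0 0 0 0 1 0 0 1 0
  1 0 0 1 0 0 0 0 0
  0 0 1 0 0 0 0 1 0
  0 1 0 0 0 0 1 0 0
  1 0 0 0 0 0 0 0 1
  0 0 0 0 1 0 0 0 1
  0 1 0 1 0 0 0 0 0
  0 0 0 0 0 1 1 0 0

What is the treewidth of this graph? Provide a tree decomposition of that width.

The largest bag has 3 vertices, giving width 2; this decomposition certifies tw(G) ≤ 2. The edges c–a–f–i–g–e–b–h–d–c form a cycle, so G is not a tree and its treewidth is at least 2. The upper and lower bounds meet at 2, so that is the treewidth.

Treewidth 2.
One such decomposition:
Bags: B1 = {a, c, f}  B2 = {c, f, i}  B3 = {c, g, i}  B4 = {c, e, g}  B5 = {b, c, e}  B6 = {b, c, h}  B7 = {c, d, h}
Tree: B1–B2, B2–B3, B3–B4, B4–B5, B5–B6, B6–B7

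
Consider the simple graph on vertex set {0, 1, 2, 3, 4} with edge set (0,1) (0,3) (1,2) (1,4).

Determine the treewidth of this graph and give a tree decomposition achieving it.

Treewidth 1.
One such decomposition:
Bags: B1 = {1, 2}  B2 = {0, 1}  B3 = {0, 3}  B4 = {1, 4}
Tree: B1–B2, B2–B3, B1–B4

Each bag holds 2 vertices, so the decomposition has width 1, which upper-bounds the treewidth. Any graph with an edge has treewidth ≥ 1, and G has the edge 1–2. Hence tw(G) = 1 exactly.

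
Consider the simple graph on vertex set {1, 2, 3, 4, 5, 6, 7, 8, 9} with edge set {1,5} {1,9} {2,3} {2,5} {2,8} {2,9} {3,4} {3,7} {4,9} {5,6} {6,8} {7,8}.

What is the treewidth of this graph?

3

A width-3 tree decomposition is:
Bags: B1 = {3, 6, 7, 8}  B2 = {2, 3, 6, 8}  B3 = {2, 3, 5, 6}  B4 = {2, 3, 4, 5}  B5 = {2, 4, 5, 9}  B6 = {1, 4, 5, 9}
Tree: B1–B2, B2–B3, B3–B4, B4–B5, B5–B6
Each bag holds 4 vertices, so the decomposition has width 3, which upper-bounds the treewidth. For the lower bound: the 4 vertex sets {6,7,8}, {3}, {2}, {1,4,5,9} are disjoint, each induces a connected subgraph, and every pair is joined by at least one edge of G. Contracting each set to a single vertex therefore yields K_{4} as a minor, and since treewidth is minor-monotone, tw(G) ≥ tw(K_{4}) = 3. The upper and lower bounds meet at 3, so that is the treewidth.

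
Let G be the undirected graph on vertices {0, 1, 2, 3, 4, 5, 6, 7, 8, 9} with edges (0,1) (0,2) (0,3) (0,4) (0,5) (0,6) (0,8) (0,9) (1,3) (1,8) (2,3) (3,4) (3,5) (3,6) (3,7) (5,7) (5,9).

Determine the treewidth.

2

A width-2 tree decomposition is:
Bags: B1 = {0, 3, 5}  B2 = {0, 1, 3}  B3 = {0, 1, 8}  B4 = {3, 5, 7}  B5 = {0, 5, 9}  B6 = {0, 3, 4}  B7 = {0, 3, 6}  B8 = {0, 2, 3}
Tree: B1–B2, B2–B3, B1–B4, B1–B5, B2–B6, B2–B7, B2–B8
The largest bag has 3 vertices, giving width 2; this decomposition certifies tw(G) ≤ 2. On the other hand G contains the 3-clique {0, 1, 8}. A clique must lie in a single bag of any decomposition, so no decomposition can have width below 2. Combining the bounds, tw(G) = 2.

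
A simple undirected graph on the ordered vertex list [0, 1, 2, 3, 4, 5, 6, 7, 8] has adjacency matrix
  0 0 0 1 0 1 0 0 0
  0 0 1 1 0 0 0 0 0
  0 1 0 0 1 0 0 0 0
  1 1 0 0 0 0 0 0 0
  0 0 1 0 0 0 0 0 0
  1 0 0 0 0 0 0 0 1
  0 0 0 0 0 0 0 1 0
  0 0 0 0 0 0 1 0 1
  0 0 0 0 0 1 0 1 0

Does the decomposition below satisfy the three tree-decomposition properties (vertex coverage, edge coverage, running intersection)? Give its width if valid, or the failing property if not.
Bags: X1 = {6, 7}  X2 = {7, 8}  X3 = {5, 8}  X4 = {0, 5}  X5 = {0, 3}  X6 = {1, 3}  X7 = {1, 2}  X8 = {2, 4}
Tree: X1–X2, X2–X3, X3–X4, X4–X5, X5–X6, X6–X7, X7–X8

Yes; width 1.

Vertex coverage: the bags together contain {0, 1, 2, 3, 4, 5, 6, 7, 8}, the full vertex set. Edge coverage: each edge of G has both endpoints in at least one bag. Running intersection: for every vertex, the bags containing it form a connected subtree. All three properties hold, so this is a valid tree decomposition of width max|bag| − 1 = 1, and hence tw(G) ≤ 1.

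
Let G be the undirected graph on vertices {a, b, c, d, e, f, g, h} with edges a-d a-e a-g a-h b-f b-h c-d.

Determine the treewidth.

A width-1 tree decomposition is:
Bags: B1 = {a, h}  B2 = {a, g}  B3 = {a, d}  B4 = {a, e}  B5 = {c, d}  B6 = {b, h}  B7 = {b, f}
Tree: B1–B2, B2–B3, B2–B4, B3–B5, B1–B6, B6–B7
Every bag has size at most 2, so the width is 2 − 1 = 1 and tw(G) ≤ 1. Since G has at least one edge (e.g. a–h), it is not an edgeless graph, so tw(G) ≥ 1. Combining the bounds, tw(G) = 1.

1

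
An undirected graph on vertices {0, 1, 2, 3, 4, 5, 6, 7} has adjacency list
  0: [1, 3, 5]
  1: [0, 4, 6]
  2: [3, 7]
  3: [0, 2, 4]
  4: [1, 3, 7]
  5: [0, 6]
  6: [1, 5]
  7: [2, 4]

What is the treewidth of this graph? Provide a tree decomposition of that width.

Each bag holds 3 vertices, so the decomposition has width 2, which upper-bounds the treewidth. For the lower bound, G contains the cycle 6–5–0–1–6, so G is not a forest; only forests have treewidth ≤ 1, hence tw(G) ≥ 2. Combining the bounds, tw(G) = 2.

Treewidth 2.
Bags: B1 = {1, 5, 6}  B2 = {0, 1, 5}  B3 = {0, 1, 4}  B4 = {0, 3, 4}  B5 = {3, 4, 7}  B6 = {2, 3, 7}
Tree: B1–B2, B2–B3, B3–B4, B4–B5, B5–B6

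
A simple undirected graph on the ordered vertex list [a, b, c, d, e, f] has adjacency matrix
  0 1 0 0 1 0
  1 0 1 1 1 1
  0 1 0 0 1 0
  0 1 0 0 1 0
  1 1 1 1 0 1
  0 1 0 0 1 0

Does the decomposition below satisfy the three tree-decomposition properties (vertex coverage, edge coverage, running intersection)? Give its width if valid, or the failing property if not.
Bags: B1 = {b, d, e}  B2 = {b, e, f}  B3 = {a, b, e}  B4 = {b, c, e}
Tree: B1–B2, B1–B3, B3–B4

Vertex coverage: the bags together contain {a, b, c, d, e, f}, the full vertex set. Edge coverage: each edge of G has both endpoints in at least one bag. Running intersection: for every vertex, the bags containing it form a connected subtree. All three properties hold, so this is a valid tree decomposition of width max|bag| − 1 = 2, and hence tw(G) ≤ 2.

Yes; width 2.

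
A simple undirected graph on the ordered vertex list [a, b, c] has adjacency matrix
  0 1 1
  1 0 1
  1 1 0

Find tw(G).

2

A width-2 tree decomposition is:
Bags: B1 = {a, b, c}
Tree: (single bag)
A single bag containing all 3 vertices is trivially a valid decomposition of width 2. For the lower bound, the 3 vertices {a, b, c} are pairwise adjacent, and any tree decomposition puts a clique entirely inside one bag — forcing width ≥ 2. Hence tw(G) = 2 exactly.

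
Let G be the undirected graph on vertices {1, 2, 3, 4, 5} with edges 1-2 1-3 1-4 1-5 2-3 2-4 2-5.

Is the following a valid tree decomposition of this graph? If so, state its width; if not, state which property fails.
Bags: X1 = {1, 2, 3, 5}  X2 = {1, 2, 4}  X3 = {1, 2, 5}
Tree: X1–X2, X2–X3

A tree decomposition must satisfy three properties: every vertex lies in some bag; for every edge, both endpoints lie together in some bag; and for every vertex, the bags containing it form a connected subtree. Here bags containing vertex 5 are not connected in the tree, so the decomposition is invalid.

No — bags containing vertex 5 are not connected in the tree.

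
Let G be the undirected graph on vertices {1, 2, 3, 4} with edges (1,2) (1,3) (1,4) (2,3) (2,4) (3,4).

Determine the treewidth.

3

A width-3 tree decomposition is:
Bags: B1 = {1, 2, 3, 4}
Tree: (single bag)
A single bag containing all 4 vertices is trivially a valid decomposition of width 3. For the lower bound, the 4 vertices {1, 2, 3, 4} are pairwise adjacent, and any tree decomposition puts a clique entirely inside one bag — forcing width ≥ 3. Therefore the treewidth is 3.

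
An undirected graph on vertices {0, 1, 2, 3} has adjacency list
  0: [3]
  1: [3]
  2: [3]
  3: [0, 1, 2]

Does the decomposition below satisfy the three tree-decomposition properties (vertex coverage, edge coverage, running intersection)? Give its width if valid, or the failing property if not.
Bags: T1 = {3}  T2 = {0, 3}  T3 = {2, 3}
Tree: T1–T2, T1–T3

A tree decomposition must satisfy three properties: every vertex lies in some bag; for every edge, both endpoints lie together in some bag; and for every vertex, the bags containing it form a connected subtree. Here vertex 1 appears in no bag, so the decomposition is invalid.

No — vertex 1 appears in no bag.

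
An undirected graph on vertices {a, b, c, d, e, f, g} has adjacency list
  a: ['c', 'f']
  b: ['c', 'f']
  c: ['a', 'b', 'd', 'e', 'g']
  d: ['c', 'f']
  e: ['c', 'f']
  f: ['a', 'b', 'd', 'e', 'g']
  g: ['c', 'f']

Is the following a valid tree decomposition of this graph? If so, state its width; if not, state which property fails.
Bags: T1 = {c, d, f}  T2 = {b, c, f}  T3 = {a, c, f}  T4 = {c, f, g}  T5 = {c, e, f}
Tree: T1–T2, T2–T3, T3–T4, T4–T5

Checking the three conditions: (i) the bags cover all of {a, b, c, d, e, f, g}; (ii) for each edge, some bag contains both endpoints; (iii) the bags containing any fixed vertex form a subtree. All hold, so the decomposition is valid with width 3 − 1 = 2.

Yes; width 2.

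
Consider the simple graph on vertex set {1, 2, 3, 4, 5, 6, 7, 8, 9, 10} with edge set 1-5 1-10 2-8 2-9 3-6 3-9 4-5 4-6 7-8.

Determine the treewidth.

A width-1 tree decomposition is:
Bags: B1 = {7, 8}  B2 = {2, 8}  B3 = {2, 9}  B4 = {3, 9}  B5 = {3, 6}  B6 = {4, 6}  B7 = {4, 5}  B8 = {1, 5}  B9 = {1, 10}
Tree: B1–B2, B2–B3, B3–B4, B4–B5, B5–B6, B6–B7, B7–B8, B8–B9
The largest bag has 2 vertices, giving width 1; this decomposition certifies tw(G) ≤ 1. Any graph with an edge has treewidth ≥ 1, and G has the edge 7–8. Therefore the treewidth is 1.

1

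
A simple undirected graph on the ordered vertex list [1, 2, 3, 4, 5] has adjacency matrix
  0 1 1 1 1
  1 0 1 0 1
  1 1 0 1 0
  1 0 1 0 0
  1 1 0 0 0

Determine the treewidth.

2

A width-2 tree decomposition is:
Bags: B1 = {1, 2, 5}  B2 = {1, 2, 3}  B3 = {1, 3, 4}
Tree: B1–B2, B2–B3
The largest bag has 3 vertices, giving width 2; this decomposition certifies tw(G) ≤ 2. On the other hand G contains the 3-clique {1, 2, 3}. A clique must lie in a single bag of any decomposition, so no decomposition can have width below 2. The upper and lower bounds meet at 2, so that is the treewidth.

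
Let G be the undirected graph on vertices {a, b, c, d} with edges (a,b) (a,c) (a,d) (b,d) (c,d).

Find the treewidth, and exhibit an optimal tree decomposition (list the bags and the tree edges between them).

Each bag holds 3 vertices, so the decomposition has width 2, which upper-bounds the treewidth. For the lower bound, the 3 vertices {a, c, d} are pairwise adjacent, and any tree decomposition puts a clique entirely inside one bag — forcing width ≥ 2. Hence tw(G) = 2 exactly.

Treewidth 2.
One such decomposition:
Bags: B1 = {a, c, d}  B2 = {a, b, d}
Tree: B1–B2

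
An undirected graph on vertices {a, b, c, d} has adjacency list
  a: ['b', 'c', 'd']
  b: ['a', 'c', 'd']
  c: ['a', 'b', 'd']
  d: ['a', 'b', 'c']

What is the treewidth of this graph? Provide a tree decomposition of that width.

With just one bag of size 4, the width is 4 − 1 = 3, so tw(G) ≤ 3. For the lower bound, the 4 vertices {a, b, c, d} are pairwise adjacent, and any tree decomposition puts a clique entirely inside one bag — forcing width ≥ 3. Hence tw(G) = 3 exactly.

Treewidth 3.
Bags: B1 = {a, b, c, d}
Tree: (single bag)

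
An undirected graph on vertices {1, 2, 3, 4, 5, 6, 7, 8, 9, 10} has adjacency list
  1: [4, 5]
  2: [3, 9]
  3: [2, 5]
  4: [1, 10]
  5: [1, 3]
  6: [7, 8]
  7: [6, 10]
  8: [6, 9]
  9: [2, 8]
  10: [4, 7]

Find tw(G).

2

A width-2 tree decomposition is:
Bags: B1 = {1, 4, 5}  B2 = {4, 5, 10}  B3 = {5, 7, 10}  B4 = {5, 6, 7}  B5 = {5, 6, 8}  B6 = {5, 8, 9}  B7 = {2, 5, 9}  B8 = {2, 3, 5}
Tree: B1–B2, B2–B3, B3–B4, B4–B5, B5–B6, B6–B7, B7–B8
Each bag holds 3 vertices, so the decomposition has width 2, which upper-bounds the treewidth. For the lower bound, G contains the cycle 5–1–4–10–7–6–8–9–2–3–5, so G is not a forest; only forests have treewidth ≤ 1, hence tw(G) ≥ 2. The upper and lower bounds meet at 2, so that is the treewidth.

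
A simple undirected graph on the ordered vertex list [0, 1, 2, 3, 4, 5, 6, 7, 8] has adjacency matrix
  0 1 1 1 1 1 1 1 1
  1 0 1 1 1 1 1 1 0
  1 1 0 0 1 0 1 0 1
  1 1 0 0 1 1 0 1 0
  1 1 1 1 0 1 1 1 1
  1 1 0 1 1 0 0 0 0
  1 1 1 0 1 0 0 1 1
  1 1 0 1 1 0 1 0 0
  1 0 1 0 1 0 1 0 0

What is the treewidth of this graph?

A width-4 tree decomposition is:
Bags: B1 = {0, 1, 4, 6, 7}  B2 = {0, 1, 3, 4, 7}  B3 = {0, 1, 3, 4, 5}  B4 = {0, 1, 2, 4, 6}  B5 = {0, 2, 4, 6, 8}
Tree: B1–B2, B2–B3, B1–B4, B4–B5
The largest bag has 5 vertices, giving width 4; this decomposition certifies tw(G) ≤ 4. Conversely, {0, 2, 4, 6, 8} is a clique of size 5, and the vertices of any clique must share a bag in every tree decomposition; so some bag has ≥ 5 vertices and tw(G) ≥ 4. Therefore the treewidth is 4.

4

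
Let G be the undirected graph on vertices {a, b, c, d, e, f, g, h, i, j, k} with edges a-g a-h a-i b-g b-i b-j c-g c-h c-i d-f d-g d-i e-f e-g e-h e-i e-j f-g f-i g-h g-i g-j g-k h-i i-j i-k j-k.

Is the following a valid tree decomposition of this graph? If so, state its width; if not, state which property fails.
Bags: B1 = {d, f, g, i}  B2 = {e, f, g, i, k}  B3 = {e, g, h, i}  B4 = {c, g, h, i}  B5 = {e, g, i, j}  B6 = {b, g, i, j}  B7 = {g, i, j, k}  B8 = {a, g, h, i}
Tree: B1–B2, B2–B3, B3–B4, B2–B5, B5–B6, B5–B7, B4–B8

No — bags containing vertex k are not connected in the tree.

A tree decomposition must satisfy three properties: every vertex lies in some bag; for every edge, both endpoints lie together in some bag; and for every vertex, the bags containing it form a connected subtree. Here bags containing vertex k are not connected in the tree, so the decomposition is invalid.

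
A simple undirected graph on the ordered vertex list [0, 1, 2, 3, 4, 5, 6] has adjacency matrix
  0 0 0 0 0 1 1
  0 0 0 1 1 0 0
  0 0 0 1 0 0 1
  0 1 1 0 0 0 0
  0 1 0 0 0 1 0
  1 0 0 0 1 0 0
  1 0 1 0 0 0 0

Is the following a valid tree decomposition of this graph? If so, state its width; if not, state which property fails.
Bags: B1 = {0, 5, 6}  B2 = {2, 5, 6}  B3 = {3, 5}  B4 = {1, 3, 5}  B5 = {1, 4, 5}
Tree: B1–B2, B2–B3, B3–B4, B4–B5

A tree decomposition must satisfy three properties: every vertex lies in some bag; for every edge, both endpoints lie together in some bag; and for every vertex, the bags containing it form a connected subtree. Here edge (2,3) lies in no bag, so the decomposition is invalid.

No — edge (2,3) lies in no bag.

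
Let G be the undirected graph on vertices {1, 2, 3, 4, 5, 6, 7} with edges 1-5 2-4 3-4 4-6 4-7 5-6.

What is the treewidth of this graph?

A width-1 tree decomposition is:
Bags: B1 = {5, 6}  B2 = {1, 5}  B3 = {4, 6}  B4 = {2, 4}  B5 = {4, 7}  B6 = {3, 4}
Tree: B1–B2, B1–B3, B3–B4, B3–B5, B5–B6
Each bag holds 2 vertices, so the decomposition has width 1, which upper-bounds the treewidth. Any graph with an edge has treewidth ≥ 1, and G has the edge 5–6. Combining the bounds, tw(G) = 1.

1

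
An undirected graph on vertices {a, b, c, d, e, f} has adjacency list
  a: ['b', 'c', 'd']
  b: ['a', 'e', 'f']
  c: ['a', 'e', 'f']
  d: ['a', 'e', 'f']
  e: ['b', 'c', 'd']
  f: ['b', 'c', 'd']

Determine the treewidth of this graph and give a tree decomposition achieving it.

Each bag holds 4 vertices, so the decomposition has width 3, which upper-bounds the treewidth. For the lower bound: the 4 vertex sets {a,c}, {b,f}, {d}, {e} are disjoint, each induces a connected subgraph, and every pair is joined by at least one edge of G. Contracting each set to a single vertex therefore yields K_{4} as a minor, and since treewidth is minor-monotone, tw(G) ≥ tw(K_{4}) = 3. Therefore the treewidth is 3.

Treewidth 3.
Bags: B1 = {a, b, c, d}  B2 = {b, c, d, f}  B3 = {b, c, d, e}
Tree: B1–B2, B2–B3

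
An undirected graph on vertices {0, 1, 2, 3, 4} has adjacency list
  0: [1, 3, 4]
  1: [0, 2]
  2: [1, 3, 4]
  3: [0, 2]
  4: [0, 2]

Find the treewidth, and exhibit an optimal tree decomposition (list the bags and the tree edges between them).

Treewidth 2.
Bags: B1 = {0, 2, 3}  B2 = {0, 1, 2}  B3 = {0, 2, 4}
Tree: B1–B2, B2–B3

The largest bag has 3 vertices, giving width 2; this decomposition certifies tw(G) ≤ 2. The edges 3–0–1–2–3 form a cycle, so G is not a tree and its treewidth is at least 2. Therefore the treewidth is 2.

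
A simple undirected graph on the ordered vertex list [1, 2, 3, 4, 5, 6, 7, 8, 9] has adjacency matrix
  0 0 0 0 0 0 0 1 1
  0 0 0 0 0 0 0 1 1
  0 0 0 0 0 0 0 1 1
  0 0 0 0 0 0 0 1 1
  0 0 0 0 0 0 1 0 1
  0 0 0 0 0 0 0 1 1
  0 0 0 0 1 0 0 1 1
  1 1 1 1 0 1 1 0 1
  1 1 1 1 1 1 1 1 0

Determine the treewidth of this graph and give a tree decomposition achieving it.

Treewidth 2.
One optimal decomposition is:
Bags: B1 = {7, 8, 9}  B2 = {5, 7, 9}  B3 = {2, 8, 9}  B4 = {3, 8, 9}  B5 = {6, 8, 9}  B6 = {1, 8, 9}  B7 = {4, 8, 9}
Tree: B1–B2, B1–B3, B1–B4, B4–B5, B1–B6, B1–B7

Every bag has size at most 3, so the width is 3 − 1 = 2 and tw(G) ≤ 2. For the lower bound, the 3 vertices {1, 8, 9} are pairwise adjacent, and any tree decomposition puts a clique entirely inside one bag — forcing width ≥ 2. The upper and lower bounds meet at 2, so that is the treewidth.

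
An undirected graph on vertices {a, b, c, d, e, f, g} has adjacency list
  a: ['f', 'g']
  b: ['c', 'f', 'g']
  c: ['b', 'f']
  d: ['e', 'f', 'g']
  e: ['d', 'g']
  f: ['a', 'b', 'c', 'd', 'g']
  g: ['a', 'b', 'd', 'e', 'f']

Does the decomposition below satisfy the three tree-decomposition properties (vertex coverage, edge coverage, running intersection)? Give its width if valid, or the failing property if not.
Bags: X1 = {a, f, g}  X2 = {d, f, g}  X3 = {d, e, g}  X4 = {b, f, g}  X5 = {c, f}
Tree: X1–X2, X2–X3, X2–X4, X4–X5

No — edge (b,c) lies in no bag.

A tree decomposition must satisfy three properties: every vertex lies in some bag; for every edge, both endpoints lie together in some bag; and for every vertex, the bags containing it form a connected subtree. Here edge (b,c) lies in no bag, so the decomposition is invalid.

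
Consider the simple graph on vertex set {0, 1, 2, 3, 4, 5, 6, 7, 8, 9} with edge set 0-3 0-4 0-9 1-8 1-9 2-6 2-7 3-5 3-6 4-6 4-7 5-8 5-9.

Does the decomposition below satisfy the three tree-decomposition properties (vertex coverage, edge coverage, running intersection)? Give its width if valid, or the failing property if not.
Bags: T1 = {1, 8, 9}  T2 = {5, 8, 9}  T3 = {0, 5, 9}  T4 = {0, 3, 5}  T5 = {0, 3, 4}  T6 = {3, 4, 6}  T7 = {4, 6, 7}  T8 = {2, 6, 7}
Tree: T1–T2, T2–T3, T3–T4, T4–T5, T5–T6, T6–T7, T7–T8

Checking the three conditions: (i) the bags cover all of {0, 1, 2, 3, 4, 5, 6, 7, 8, 9}; (ii) for each edge, some bag contains both endpoints; (iii) the bags containing any fixed vertex form a subtree. All hold, so the decomposition is valid with width 3 − 1 = 2.

Yes; width 2.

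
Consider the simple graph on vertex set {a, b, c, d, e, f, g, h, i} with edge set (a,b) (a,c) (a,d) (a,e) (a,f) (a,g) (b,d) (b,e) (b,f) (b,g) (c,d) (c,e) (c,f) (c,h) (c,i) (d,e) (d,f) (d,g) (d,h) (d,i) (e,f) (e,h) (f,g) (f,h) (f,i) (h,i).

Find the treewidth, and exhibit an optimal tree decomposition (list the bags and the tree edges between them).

Every bag has size at most 5, so the width is 5 − 1 = 4 and tw(G) ≤ 4. Conversely, {a, b, d, f, g} is a clique of size 5, and the vertices of any clique must share a bag in every tree decomposition; so some bag has ≥ 5 vertices and tw(G) ≥ 4. The upper and lower bounds meet at 4, so that is the treewidth.

Treewidth 4.
One optimal decomposition is:
Bags: B1 = {a, c, d, e, f}  B2 = {a, b, d, e, f}  B3 = {c, d, e, f, h}  B4 = {a, b, d, f, g}  B5 = {c, d, f, h, i}
Tree: B1–B2, B1–B3, B2–B4, B3–B5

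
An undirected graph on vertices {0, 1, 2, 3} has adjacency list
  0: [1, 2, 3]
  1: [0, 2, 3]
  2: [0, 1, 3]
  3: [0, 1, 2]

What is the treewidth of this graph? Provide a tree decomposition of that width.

Treewidth 3.
One optimal decomposition is:
Bags: B1 = {0, 1, 2, 3}
Tree: (single bag)

With just one bag of size 4, the width is 4 − 1 = 3, so tw(G) ≤ 3. Conversely, {0, 1, 2, 3} is a clique of size 4, and the vertices of any clique must share a bag in every tree decomposition; so some bag has ≥ 4 vertices and tw(G) ≥ 3. Hence tw(G) = 3 exactly.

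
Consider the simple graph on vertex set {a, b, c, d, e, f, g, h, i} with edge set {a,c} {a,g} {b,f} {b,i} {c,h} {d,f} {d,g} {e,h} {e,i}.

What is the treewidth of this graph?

A width-2 tree decomposition is:
Bags: B1 = {e, h, i}  B2 = {c, h, i}  B3 = {a, c, i}  B4 = {a, g, i}  B5 = {d, g, i}  B6 = {d, f, i}  B7 = {b, f, i}
Tree: B1–B2, B2–B3, B3–B4, B4–B5, B5–B6, B6–B7
Every bag has size at most 3, so the width is 3 − 1 = 2 and tw(G) ≤ 2. The edges i–e–h–c–a–g–d–f–b–i form a cycle, so G is not a tree and its treewidth is at least 2. Hence tw(G) = 2 exactly.

2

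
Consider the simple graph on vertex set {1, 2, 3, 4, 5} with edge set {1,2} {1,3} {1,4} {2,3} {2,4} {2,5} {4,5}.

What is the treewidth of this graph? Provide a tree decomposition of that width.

Treewidth 2.
One such decomposition:
Bags: B1 = {2, 4, 5}  B2 = {1, 2, 4}  B3 = {1, 2, 3}
Tree: B1–B2, B2–B3

The largest bag has 3 vertices, giving width 2; this decomposition certifies tw(G) ≤ 2. On the other hand G contains the 3-clique {1, 2, 3}. A clique must lie in a single bag of any decomposition, so no decomposition can have width below 2. Combining the bounds, tw(G) = 2.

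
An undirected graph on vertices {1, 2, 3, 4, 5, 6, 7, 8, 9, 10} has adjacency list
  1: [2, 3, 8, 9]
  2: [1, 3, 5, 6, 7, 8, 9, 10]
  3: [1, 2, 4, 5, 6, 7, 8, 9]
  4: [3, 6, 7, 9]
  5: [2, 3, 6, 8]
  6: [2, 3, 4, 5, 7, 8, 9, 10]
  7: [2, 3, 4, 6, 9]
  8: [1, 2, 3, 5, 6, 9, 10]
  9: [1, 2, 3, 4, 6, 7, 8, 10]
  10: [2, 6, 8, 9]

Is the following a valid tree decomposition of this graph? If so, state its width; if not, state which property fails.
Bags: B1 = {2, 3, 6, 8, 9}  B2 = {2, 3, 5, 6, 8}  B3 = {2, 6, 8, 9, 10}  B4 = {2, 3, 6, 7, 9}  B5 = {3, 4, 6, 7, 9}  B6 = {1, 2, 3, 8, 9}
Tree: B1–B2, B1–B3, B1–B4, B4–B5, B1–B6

Every vertex of G appears in some bag (union = {1, 2, 3, 4, 5, 6, 7, 8, 9, 10}); every edge is covered by a bag; and for each vertex v the set of bags containing v is connected in the bag tree. The decomposition is therefore valid. The largest bag has 5 vertices, so the width is 4.

Yes; width 4.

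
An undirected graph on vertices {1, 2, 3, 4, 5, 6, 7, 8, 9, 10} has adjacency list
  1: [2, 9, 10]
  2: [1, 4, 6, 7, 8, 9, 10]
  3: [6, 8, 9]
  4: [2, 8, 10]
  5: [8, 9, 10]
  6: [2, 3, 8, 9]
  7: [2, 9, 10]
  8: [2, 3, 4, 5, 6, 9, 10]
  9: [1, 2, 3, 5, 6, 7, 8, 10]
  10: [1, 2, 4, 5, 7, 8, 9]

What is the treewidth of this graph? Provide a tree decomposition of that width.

Treewidth 3.
One optimal decomposition is:
Bags: B1 = {2, 6, 8, 9}  B2 = {2, 8, 9, 10}  B3 = {2, 4, 8, 10}  B4 = {2, 7, 9, 10}  B5 = {1, 2, 9, 10}  B6 = {3, 6, 8, 9}  B7 = {5, 8, 9, 10}
Tree: B1–B2, B2–B3, B2–B4, B2–B5, B1–B6, B2–B7

Each bag holds 4 vertices, so the decomposition has width 3, which upper-bounds the treewidth. Conversely, {2, 8, 9, 10} is a clique of size 4, and the vertices of any clique must share a bag in every tree decomposition; so some bag has ≥ 4 vertices and tw(G) ≥ 3. Therefore the treewidth is 3.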